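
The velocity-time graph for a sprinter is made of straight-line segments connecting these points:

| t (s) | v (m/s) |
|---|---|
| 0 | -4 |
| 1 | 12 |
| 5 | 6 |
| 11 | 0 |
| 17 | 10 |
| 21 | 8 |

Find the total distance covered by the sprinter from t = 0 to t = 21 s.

Total distance travelled is ∫|v| dt — sum the magnitudes of each area piece.
0–1 s: v = 0 at t = 0.25 s; triangle areas 0.5 + 4.5 = 5 m
1–5 s: |½(12 + 6)(4)| = 36 m
5–11 s: |½(6 + 0)(6)| = 18 m
11–17 s: |½(0 + 10)(6)| = 30 m
17–21 s: |½(10 + 8)(4)| = 36 m
Total distance = 125 m

125 m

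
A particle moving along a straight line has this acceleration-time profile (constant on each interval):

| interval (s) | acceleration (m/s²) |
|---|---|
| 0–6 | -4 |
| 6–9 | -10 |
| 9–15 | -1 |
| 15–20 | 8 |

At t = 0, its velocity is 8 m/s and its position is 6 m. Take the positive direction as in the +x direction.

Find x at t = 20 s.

-565 m

On each constant-a segment, Δv = aΔt and Δx = v₀Δt + ½aΔt²; chain segment to segment.
0–6 s: v starts 8 m/s; Δx = 8·6 + ½·-4·6² = -24 m; v ends -16 m/s.
6–9 s: v starts -16 m/s; Δx = -16·3 + ½·-10·3² = -93 m; v ends -46 m/s.
9–15 s: v starts -46 m/s; Δx = -46·6 + ½·-1·6² = -294 m; v ends -52 m/s.
15–20 s: v starts -52 m/s; Δx = -52·5 + ½·8·5² = -160 m; v ends -12 m/s.
x(20) = 6 + Σ Δx = -565 m.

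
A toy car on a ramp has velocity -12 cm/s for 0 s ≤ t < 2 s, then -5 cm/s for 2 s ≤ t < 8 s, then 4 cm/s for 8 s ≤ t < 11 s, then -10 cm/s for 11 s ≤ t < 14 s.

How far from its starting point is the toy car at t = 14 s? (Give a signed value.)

-72 cm

Displacement is the signed area under the v-t curve.
0–2 s: -12 × 2 = -24 cm
2–8 s: -5 × 6 = -30 cm
8–11 s: 4 × 3 = 12 cm
11–14 s: -10 × 3 = -30 cm
Net displacement = -72 cm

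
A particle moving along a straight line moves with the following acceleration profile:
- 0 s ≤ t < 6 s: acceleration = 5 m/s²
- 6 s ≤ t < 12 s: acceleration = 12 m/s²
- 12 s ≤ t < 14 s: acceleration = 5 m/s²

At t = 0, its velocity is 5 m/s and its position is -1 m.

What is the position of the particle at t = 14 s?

769 m

On each constant-a segment, Δv = aΔt and Δx = v₀Δt + ½aΔt²; chain segment to segment.
0–6 s: v starts 5 m/s; Δx = 5·6 + ½·5·6² = 120 m; v ends 35 m/s.
6–12 s: v starts 35 m/s; Δx = 35·6 + ½·12·6² = 426 m; v ends 107 m/s.
12–14 s: v starts 107 m/s; Δx = 107·2 + ½·5·2² = 224 m; v ends 117 m/s.
x(14) = -1 + Σ Δx = 769 m.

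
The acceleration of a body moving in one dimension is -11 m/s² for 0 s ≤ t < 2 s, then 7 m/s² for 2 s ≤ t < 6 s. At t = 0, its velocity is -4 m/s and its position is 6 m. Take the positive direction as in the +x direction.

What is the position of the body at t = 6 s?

-72 m

On each constant-a segment, Δv = aΔt and Δx = v₀Δt + ½aΔt²; chain segment to segment.
0–2 s: v starts -4 m/s; Δx = -4·2 + ½·-11·2² = -30 m; v ends -26 m/s.
2–6 s: v starts -26 m/s; Δx = -26·4 + ½·7·4² = -48 m; v ends 2 m/s.
x(6) = 6 + Σ Δx = -72 m.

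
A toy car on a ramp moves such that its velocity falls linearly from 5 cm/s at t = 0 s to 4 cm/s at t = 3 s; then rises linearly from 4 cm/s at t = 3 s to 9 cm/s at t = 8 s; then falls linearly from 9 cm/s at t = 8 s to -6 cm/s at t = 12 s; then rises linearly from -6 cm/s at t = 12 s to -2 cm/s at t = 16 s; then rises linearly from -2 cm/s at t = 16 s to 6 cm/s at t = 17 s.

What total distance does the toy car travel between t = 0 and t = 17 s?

80.1 cm

Total distance travelled is ∫|v| dt — sum the magnitudes of each area piece.
0–3 s: |½(5 + 4)(3)| = 13.5 cm
3–8 s: |½(4 + 9)(5)| = 32.5 cm
8–12 s: v = 0 at t = 10.4 s; triangle areas 10.8 + 4.8 = 15.6 cm
12–16 s: |½(-6 + -2)(4)| = 16 cm
16–17 s: v = 0 at t = 16.25 s; triangle areas 0.25 + 2.25 = 2.5 cm
Total distance = 80.1 cm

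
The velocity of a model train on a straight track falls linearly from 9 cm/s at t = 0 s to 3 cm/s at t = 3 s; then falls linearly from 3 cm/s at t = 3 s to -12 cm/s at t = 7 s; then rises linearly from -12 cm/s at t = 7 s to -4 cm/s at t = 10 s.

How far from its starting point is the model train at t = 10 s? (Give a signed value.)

Net displacement equals the area under the velocity-time graph (areas below the axis count negative).
0–3 s: ½(9 + 3)(3) = 18 cm
3–7 s: ½(3 + -12)(4) = -18 cm
7–10 s: ½(-12 + -4)(3) = -24 cm
Net displacement = -24 cm

-24 cm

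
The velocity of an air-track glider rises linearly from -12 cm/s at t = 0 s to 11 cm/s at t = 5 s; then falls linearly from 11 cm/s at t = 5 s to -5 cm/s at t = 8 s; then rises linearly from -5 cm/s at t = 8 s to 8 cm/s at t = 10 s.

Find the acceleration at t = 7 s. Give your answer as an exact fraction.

Acceleration is the slope of the v-t graph on 5–8 s: (-5 − 11)/(8 − 5) = -16/3 cm/s².

-16/3 cm/s²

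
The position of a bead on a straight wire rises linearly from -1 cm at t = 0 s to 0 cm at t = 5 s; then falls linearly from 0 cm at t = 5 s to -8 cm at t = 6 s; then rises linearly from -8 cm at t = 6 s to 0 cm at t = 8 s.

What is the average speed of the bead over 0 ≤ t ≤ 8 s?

Average speed = (total path length)/(elapsed time); on a piecewise-linear x-t graph the path length is Σ|Δx|.
0–5 s: |Δx| = |0 − -1| = 1 cm
5–6 s: |Δx| = |-8 − 0| = 8 cm
6–8 s: |Δx| = |0 − -8| = 8 cm
Total path = 17 cm; average speed = 17/8 = 2.125 cm/s.

2.125 cm/s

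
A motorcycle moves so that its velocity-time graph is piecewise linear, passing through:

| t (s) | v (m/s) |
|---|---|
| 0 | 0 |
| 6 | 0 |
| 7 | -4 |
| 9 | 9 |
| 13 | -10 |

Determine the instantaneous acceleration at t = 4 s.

0 m/s²

Acceleration is the slope of the v-t graph on 0–6 s: (0 − 0)/(6 − 0) = 0 m/s².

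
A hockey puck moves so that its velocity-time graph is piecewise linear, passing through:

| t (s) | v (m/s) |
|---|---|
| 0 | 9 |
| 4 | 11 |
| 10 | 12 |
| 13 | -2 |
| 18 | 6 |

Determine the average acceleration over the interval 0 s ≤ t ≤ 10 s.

0.3 m/s²

Average acceleration = Δv/Δt = (12 − 9)/(10 − 0) = 0.3 m/s².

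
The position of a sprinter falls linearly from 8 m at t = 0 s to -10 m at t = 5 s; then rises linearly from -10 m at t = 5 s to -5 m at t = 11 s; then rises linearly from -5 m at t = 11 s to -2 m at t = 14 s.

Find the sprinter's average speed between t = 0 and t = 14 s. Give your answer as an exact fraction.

13/7 m/s

Average speed = (total path length)/(elapsed time); on a piecewise-linear x-t graph the path length is Σ|Δx|.
0–5 s: |Δx| = |-10 − 8| = 18 m
5–11 s: |Δx| = |-5 − -10| = 5 m
11–14 s: |Δx| = |-2 − -5| = 3 m
Total path = 26 m; average speed = 26/14 = 13/7 m/s.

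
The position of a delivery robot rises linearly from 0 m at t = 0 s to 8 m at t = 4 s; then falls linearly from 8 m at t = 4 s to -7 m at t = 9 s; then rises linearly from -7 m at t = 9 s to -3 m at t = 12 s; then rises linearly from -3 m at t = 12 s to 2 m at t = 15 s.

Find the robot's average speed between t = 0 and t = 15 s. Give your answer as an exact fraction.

32/15 m/s

Average speed = (total path length)/(elapsed time); on a piecewise-linear x-t graph the path length is Σ|Δx|.
0–4 s: |Δx| = |8 − 0| = 8 m
4–9 s: |Δx| = |-7 − 8| = 15 m
9–12 s: |Δx| = |-3 − -7| = 4 m
12–15 s: |Δx| = |2 − -3| = 5 m
Total path = 32 m; average speed = 32/15 = 32/15 m/s.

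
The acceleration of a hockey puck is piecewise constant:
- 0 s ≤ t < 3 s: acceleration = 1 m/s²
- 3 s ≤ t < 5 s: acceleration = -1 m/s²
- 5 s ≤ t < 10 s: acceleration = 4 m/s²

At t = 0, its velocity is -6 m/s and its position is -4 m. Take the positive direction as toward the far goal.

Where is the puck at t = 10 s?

On each constant-a segment, Δv = aΔt and Δx = v₀Δt + ½aΔt²; chain segment to segment.
0–3 s: v starts -6 m/s; Δx = -6·3 + ½·1·3² = -13.5 m; v ends -3 m/s.
3–5 s: v starts -3 m/s; Δx = -3·2 + ½·-1·2² = -8 m; v ends -5 m/s.
5–10 s: v starts -5 m/s; Δx = -5·5 + ½·4·5² = 25 m; v ends 15 m/s.
x(10) = -4 + Σ Δx = -0.5 m.

-0.5 m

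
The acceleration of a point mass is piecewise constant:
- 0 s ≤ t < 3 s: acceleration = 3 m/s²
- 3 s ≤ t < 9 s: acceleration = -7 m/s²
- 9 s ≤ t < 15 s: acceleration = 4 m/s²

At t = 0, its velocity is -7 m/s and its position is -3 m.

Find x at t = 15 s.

-292.5 m

On each constant-a segment, Δv = aΔt and Δx = v₀Δt + ½aΔt²; chain segment to segment.
0–3 s: v starts -7 m/s; Δx = -7·3 + ½·3·3² = -7.5 m; v ends 2 m/s.
3–9 s: v starts 2 m/s; Δx = 2·6 + ½·-7·6² = -114 m; v ends -40 m/s.
9–15 s: v starts -40 m/s; Δx = -40·6 + ½·4·6² = -168 m; v ends -16 m/s.
x(15) = -3 + Σ Δx = -292.5 m.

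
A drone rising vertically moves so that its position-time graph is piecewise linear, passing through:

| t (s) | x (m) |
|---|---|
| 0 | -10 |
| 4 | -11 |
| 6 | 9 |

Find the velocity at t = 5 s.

10 m/s

Velocity is the slope of the x-t graph on 4–6 s: (9 − -11)/(6 − 4) = 10 m/s.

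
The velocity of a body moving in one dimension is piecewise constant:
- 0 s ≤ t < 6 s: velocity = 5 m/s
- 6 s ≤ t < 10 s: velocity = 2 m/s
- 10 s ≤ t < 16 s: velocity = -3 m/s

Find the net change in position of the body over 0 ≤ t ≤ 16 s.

20 m

Displacement is the signed area under the v-t curve.
0–6 s: 5 × 6 = 30 m
6–10 s: 2 × 4 = 8 m
10–16 s: -3 × 6 = -18 m
Net displacement = 20 m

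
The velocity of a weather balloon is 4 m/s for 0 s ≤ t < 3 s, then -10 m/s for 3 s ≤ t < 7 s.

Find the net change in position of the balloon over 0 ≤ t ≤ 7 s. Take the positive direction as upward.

-28 m

Net displacement equals the area under the velocity-time graph (areas below the axis count negative).
0–3 s: 4 × 3 = 12 m
3–7 s: -10 × 4 = -40 m
Net displacement = -28 m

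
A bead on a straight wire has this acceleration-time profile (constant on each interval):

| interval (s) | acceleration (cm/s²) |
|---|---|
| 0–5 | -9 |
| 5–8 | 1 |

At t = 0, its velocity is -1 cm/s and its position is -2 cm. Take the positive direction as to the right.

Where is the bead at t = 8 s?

-253 cm

On each constant-a segment, Δv = aΔt and Δx = v₀Δt + ½aΔt²; chain segment to segment.
0–5 s: v starts -1 cm/s; Δx = -1·5 + ½·-9·5² = -117.5 cm; v ends -46 cm/s.
5–8 s: v starts -46 cm/s; Δx = -46·3 + ½·1·3² = -133.5 cm; v ends -43 cm/s.
x(8) = -2 + Σ Δx = -253 cm.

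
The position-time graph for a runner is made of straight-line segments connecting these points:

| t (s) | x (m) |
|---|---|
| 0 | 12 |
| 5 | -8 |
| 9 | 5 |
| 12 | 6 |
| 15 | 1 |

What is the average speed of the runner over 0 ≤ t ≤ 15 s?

Average speed = (total path length)/(elapsed time); on a piecewise-linear x-t graph the path length is Σ|Δx|.
0–5 s: |Δx| = |-8 − 12| = 20 m
5–9 s: |Δx| = |5 − -8| = 13 m
9–12 s: |Δx| = |6 − 5| = 1 m
12–15 s: |Δx| = |1 − 6| = 5 m
Total path = 39 m; average speed = 39/15 = 2.6 m/s.

2.6 m/s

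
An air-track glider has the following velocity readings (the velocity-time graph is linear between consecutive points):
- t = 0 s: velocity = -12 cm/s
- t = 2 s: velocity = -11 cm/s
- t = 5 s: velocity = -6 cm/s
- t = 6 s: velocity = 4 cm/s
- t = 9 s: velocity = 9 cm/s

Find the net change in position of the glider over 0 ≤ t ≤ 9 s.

Net displacement equals the area under the velocity-time graph (areas below the axis count negative).
0–2 s: ½(-12 + -11)(2) = -23 cm
2–5 s: ½(-11 + -6)(3) = -25.5 cm
5–6 s: ½(-6 + 4)(1) = -1 cm
6–9 s: ½(4 + 9)(3) = 19.5 cm
Net displacement = -30 cm

-30 cm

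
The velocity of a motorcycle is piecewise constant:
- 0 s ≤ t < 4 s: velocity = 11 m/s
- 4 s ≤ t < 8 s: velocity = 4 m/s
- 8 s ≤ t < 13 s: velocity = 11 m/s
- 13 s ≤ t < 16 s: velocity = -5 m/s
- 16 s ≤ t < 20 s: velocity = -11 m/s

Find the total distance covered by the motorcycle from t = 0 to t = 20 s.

Distance (not displacement) is the total path length: add the absolute areas under v-t.
0–4 s: |11| × 4 = 44 m
4–8 s: |4| × 4 = 16 m
8–13 s: |11| × 5 = 55 m
13–16 s: |-5| × 3 = 15 m
16–20 s: |-11| × 4 = 44 m
Total distance = 174 m

174 m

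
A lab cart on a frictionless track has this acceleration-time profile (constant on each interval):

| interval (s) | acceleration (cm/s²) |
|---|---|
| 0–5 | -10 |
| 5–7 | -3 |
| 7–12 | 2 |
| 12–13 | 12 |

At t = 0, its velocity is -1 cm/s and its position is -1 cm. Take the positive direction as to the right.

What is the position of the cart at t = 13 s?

On each constant-a segment, Δv = aΔt and Δx = v₀Δt + ½aΔt²; chain segment to segment.
0–5 s: v starts -1 cm/s; Δx = -1·5 + ½·-10·5² = -130 cm; v ends -51 cm/s.
5–7 s: v starts -51 cm/s; Δx = -51·2 + ½·-3·2² = -108 cm; v ends -57 cm/s.
7–12 s: v starts -57 cm/s; Δx = -57·5 + ½·2·5² = -260 cm; v ends -47 cm/s.
12–13 s: v starts -47 cm/s; Δx = -47·1 + ½·12·1² = -41 cm; v ends -35 cm/s.
x(13) = -1 + Σ Δx = -540 cm.

-540 cm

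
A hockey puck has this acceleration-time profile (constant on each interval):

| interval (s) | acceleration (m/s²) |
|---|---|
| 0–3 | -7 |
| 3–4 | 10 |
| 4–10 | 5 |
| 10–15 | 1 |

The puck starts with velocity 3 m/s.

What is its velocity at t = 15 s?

27 m/s

Δv equals the area under the a-t graph; then v = v₀ + Δv.
0–3 s: -7 × 3 = -21 m/s
3–4 s: 10 × 1 = 10 m/s
4–10 s: 5 × 6 = 30 m/s
10–15 s: 1 × 5 = 5 m/s
Δv = 24 m/s, so v(15) = 3 + (24) = 27 m/s.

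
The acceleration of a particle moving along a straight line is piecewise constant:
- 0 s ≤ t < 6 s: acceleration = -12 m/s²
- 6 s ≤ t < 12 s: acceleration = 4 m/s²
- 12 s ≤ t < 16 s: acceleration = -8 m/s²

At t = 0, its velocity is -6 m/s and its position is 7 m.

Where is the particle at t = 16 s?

-921 m

On each constant-a segment, Δv = aΔt and Δx = v₀Δt + ½aΔt²; chain segment to segment.
0–6 s: v starts -6 m/s; Δx = -6·6 + ½·-12·6² = -252 m; v ends -78 m/s.
6–12 s: v starts -78 m/s; Δx = -78·6 + ½·4·6² = -396 m; v ends -54 m/s.
12–16 s: v starts -54 m/s; Δx = -54·4 + ½·-8·4² = -280 m; v ends -86 m/s.
x(16) = 7 + Σ Δx = -921 m.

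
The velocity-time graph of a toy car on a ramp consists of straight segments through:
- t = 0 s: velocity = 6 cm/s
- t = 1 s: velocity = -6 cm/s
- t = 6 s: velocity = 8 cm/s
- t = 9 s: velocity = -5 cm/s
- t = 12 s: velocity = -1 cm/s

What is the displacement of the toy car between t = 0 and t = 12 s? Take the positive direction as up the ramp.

Displacement is the signed area under the v-t curve.
0–1 s: ½(6 + -6)(1) = 0 cm
1–6 s: ½(-6 + 8)(5) = 5 cm
6–9 s: ½(8 + -5)(3) = 4.5 cm
9–12 s: ½(-5 + -1)(3) = -9 cm
Net displacement = 0.5 cm

0.5 cm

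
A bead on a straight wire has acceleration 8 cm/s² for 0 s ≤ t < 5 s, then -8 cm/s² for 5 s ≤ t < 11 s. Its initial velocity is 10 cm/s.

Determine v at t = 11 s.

Δv equals the area under the a-t graph; then v = v₀ + Δv.
0–5 s: 8 × 5 = 40 cm/s
5–11 s: -8 × 6 = -48 cm/s
Δv = -8 cm/s, so v(11) = 10 + (-8) = 2 cm/s.

2 cm/s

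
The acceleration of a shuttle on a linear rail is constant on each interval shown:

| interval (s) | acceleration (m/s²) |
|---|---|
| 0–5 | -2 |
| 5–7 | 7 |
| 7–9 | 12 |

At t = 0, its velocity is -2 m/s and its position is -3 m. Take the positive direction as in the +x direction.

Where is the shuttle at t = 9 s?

-20 m

On each constant-a segment, Δv = aΔt and Δx = v₀Δt + ½aΔt²; chain segment to segment.
0–5 s: v starts -2 m/s; Δx = -2·5 + ½·-2·5² = -35 m; v ends -12 m/s.
5–7 s: v starts -12 m/s; Δx = -12·2 + ½·7·2² = -10 m; v ends 2 m/s.
7–9 s: v starts 2 m/s; Δx = 2·2 + ½·12·2² = 28 m; v ends 26 m/s.
x(9) = -3 + Σ Δx = -20 m.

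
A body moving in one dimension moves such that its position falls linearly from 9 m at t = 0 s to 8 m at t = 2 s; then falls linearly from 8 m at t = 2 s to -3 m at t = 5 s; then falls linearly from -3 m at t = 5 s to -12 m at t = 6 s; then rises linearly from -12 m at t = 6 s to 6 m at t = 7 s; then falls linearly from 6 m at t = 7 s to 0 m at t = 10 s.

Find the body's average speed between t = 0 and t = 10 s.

Average speed = (total path length)/(elapsed time); on a piecewise-linear x-t graph the path length is Σ|Δx|.
0–2 s: |Δx| = |8 − 9| = 1 m
2–5 s: |Δx| = |-3 − 8| = 11 m
5–6 s: |Δx| = |-12 − -3| = 9 m
6–7 s: |Δx| = |6 − -12| = 18 m
7–10 s: |Δx| = |0 − 6| = 6 m
Total path = 45 m; average speed = 45/10 = 4.5 m/s.

4.5 m/s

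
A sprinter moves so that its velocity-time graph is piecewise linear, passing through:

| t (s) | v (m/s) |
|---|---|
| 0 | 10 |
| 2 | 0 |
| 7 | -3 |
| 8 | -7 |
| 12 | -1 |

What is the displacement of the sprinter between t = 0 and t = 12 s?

-18.5 m

Net displacement equals the area under the velocity-time graph (areas below the axis count negative).
0–2 s: ½(10 + 0)(2) = 10 m
2–7 s: ½(0 + -3)(5) = -7.5 m
7–8 s: ½(-3 + -7)(1) = -5 m
8–12 s: ½(-7 + -1)(4) = -16 m
Net displacement = -18.5 m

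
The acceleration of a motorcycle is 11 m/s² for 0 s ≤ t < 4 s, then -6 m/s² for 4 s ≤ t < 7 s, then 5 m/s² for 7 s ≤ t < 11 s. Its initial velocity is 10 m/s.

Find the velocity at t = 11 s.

Δv equals the area under the a-t graph; then v = v₀ + Δv.
0–4 s: 11 × 4 = 44 m/s
4–7 s: -6 × 3 = -18 m/s
7–11 s: 5 × 4 = 20 m/s
Δv = 46 m/s, so v(11) = 10 + (46) = 56 m/s.

56 m/s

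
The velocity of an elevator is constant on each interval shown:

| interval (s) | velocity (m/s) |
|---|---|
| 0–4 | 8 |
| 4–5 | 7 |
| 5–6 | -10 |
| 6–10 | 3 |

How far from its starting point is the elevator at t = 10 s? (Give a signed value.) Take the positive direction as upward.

41 m

Displacement is the signed area under the v-t curve.
0–4 s: 8 × 4 = 32 m
4–5 s: 7 × 1 = 7 m
5–6 s: -10 × 1 = -10 m
6–10 s: 3 × 4 = 12 m
Net displacement = 41 m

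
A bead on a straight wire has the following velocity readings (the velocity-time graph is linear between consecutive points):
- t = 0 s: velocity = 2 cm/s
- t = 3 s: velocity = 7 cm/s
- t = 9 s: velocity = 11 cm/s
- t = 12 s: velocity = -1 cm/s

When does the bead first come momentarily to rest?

v changes sign on 9–12 s (from 11 to -1); the graph is linear there, so v = 0 at t = 9 + (-11)·(12 − 9)/(-1 − 11) = 11.75 s.

t = 11.75 s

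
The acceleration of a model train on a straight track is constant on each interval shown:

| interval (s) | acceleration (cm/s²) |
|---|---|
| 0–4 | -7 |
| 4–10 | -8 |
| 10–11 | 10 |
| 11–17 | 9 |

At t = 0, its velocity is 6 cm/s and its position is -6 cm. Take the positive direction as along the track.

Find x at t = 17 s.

On each constant-a segment, Δv = aΔt and Δx = v₀Δt + ½aΔt²; chain segment to segment.
0–4 s: v starts 6 cm/s; Δx = 6·4 + ½·-7·4² = -32 cm; v ends -22 cm/s.
4–10 s: v starts -22 cm/s; Δx = -22·6 + ½·-8·6² = -276 cm; v ends -70 cm/s.
10–11 s: v starts -70 cm/s; Δx = -70·1 + ½·10·1² = -65 cm; v ends -60 cm/s.
11–17 s: v starts -60 cm/s; Δx = -60·6 + ½·9·6² = -198 cm; v ends -6 cm/s.
x(17) = -6 + Σ Δx = -577 cm.

-577 cm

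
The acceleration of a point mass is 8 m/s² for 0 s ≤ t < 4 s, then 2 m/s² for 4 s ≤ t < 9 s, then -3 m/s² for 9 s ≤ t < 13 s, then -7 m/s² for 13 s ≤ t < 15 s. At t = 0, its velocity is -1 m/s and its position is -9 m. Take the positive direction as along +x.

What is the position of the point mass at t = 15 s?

415 m

On each constant-a segment, Δv = aΔt and Δx = v₀Δt + ½aΔt²; chain segment to segment.
0–4 s: v starts -1 m/s; Δx = -1·4 + ½·8·4² = 60 m; v ends 31 m/s.
4–9 s: v starts 31 m/s; Δx = 31·5 + ½·2·5² = 180 m; v ends 41 m/s.
9–13 s: v starts 41 m/s; Δx = 41·4 + ½·-3·4² = 140 m; v ends 29 m/s.
13–15 s: v starts 29 m/s; Δx = 29·2 + ½·-7·2² = 44 m; v ends 15 m/s.
x(15) = -9 + Σ Δx = 415 m.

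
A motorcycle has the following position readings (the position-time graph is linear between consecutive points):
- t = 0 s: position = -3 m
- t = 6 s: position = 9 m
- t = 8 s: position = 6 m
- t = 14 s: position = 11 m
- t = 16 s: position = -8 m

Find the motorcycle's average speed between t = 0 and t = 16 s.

2.4375 m/s

Average speed = (total path length)/(elapsed time); on a piecewise-linear x-t graph the path length is Σ|Δx|.
0–6 s: |Δx| = |9 − -3| = 12 m
6–8 s: |Δx| = |6 − 9| = 3 m
8–14 s: |Δx| = |11 − 6| = 5 m
14–16 s: |Δx| = |-8 − 11| = 19 m
Total path = 39 m; average speed = 39/16 = 2.4375 m/s.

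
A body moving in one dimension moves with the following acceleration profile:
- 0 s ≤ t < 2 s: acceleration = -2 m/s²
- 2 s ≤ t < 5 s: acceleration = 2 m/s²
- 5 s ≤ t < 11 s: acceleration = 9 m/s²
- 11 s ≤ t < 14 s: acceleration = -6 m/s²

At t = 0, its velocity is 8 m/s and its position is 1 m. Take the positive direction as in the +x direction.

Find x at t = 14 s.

421 m

On each constant-a segment, Δv = aΔt and Δx = v₀Δt + ½aΔt²; chain segment to segment.
0–2 s: v starts 8 m/s; Δx = 8·2 + ½·-2·2² = 12 m; v ends 4 m/s.
2–5 s: v starts 4 m/s; Δx = 4·3 + ½·2·3² = 21 m; v ends 10 m/s.
5–11 s: v starts 10 m/s; Δx = 10·6 + ½·9·6² = 222 m; v ends 64 m/s.
11–14 s: v starts 64 m/s; Δx = 64·3 + ½·-6·3² = 165 m; v ends 46 m/s.
x(14) = 1 + Σ Δx = 421 m.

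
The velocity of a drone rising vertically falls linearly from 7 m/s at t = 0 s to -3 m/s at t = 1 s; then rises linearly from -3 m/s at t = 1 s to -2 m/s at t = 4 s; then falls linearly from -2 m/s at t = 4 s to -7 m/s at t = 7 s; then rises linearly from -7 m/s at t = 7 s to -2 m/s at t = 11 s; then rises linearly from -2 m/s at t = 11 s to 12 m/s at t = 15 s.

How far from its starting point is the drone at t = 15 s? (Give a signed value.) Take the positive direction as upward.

-17 m

Displacement is the signed area under the v-t curve.
0–1 s: ½(7 + -3)(1) = 2 m
1–4 s: ½(-3 + -2)(3) = -7.5 m
4–7 s: ½(-2 + -7)(3) = -13.5 m
7–11 s: ½(-7 + -2)(4) = -18 m
11–15 s: ½(-2 + 12)(4) = 20 m
Net displacement = -17 m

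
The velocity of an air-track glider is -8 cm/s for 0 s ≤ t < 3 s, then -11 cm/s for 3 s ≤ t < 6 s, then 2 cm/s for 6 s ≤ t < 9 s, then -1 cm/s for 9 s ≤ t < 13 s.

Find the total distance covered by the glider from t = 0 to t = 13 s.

67 cm

Total distance travelled is ∫|v| dt — sum the magnitudes of each area piece.
0–3 s: |-8| × 3 = 24 cm
3–6 s: |-11| × 3 = 33 cm
6–9 s: |2| × 3 = 6 cm
9–13 s: |-1| × 4 = 4 cm
Total distance = 67 cm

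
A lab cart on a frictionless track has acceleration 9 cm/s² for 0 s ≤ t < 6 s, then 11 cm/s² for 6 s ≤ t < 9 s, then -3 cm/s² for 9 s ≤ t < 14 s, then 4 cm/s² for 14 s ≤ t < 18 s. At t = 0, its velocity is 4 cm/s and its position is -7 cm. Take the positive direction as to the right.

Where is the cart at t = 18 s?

On each constant-a segment, Δv = aΔt and Δx = v₀Δt + ½aΔt²; chain segment to segment.
0–6 s: v starts 4 cm/s; Δx = 4·6 + ½·9·6² = 186 cm; v ends 58 cm/s.
6–9 s: v starts 58 cm/s; Δx = 58·3 + ½·11·3² = 223.5 cm; v ends 91 cm/s.
9–14 s: v starts 91 cm/s; Δx = 91·5 + ½·-3·5² = 417.5 cm; v ends 76 cm/s.
14–18 s: v starts 76 cm/s; Δx = 76·4 + ½·4·4² = 336 cm; v ends 92 cm/s.
x(18) = -7 + Σ Δx = 1156 cm.

1156 cm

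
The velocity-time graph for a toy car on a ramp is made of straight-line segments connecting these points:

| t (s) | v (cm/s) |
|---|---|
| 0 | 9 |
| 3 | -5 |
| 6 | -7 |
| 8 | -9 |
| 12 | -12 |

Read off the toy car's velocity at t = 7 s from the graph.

On 6–8 s the graph is linear from -7 to -9 cm/s: v(7) = -7 + (-9 − -7)·(7 − 6)/(8 − 6) = -8 cm/s.

-8 cm/s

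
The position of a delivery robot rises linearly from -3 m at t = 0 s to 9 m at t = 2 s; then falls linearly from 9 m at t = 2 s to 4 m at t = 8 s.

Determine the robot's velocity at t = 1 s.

Velocity is the slope of the x-t graph on 0–2 s: (9 − -3)/(2 − 0) = 6 m/s.

6 m/s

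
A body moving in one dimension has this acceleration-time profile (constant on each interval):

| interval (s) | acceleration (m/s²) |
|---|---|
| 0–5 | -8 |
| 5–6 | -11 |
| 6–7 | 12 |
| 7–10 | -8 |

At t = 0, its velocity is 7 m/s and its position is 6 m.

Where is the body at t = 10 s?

-267.5 m

On each constant-a segment, Δv = aΔt and Δx = v₀Δt + ½aΔt²; chain segment to segment.
0–5 s: v starts 7 m/s; Δx = 7·5 + ½·-8·5² = -65 m; v ends -33 m/s.
5–6 s: v starts -33 m/s; Δx = -33·1 + ½·-11·1² = -38.5 m; v ends -44 m/s.
6–7 s: v starts -44 m/s; Δx = -44·1 + ½·12·1² = -38 m; v ends -32 m/s.
7–10 s: v starts -32 m/s; Δx = -32·3 + ½·-8·3² = -132 m; v ends -56 m/s.
x(10) = 6 + Σ Δx = -267.5 m.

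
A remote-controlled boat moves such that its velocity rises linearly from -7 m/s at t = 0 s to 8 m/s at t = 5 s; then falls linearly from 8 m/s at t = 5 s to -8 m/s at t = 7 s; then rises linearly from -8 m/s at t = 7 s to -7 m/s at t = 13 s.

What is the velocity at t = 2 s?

-1 m/s

On 0–5 s the graph is linear from -7 to 8 m/s: v(2) = -7 + (8 − -7)·(2 − 0)/(5 − 0) = -1 m/s.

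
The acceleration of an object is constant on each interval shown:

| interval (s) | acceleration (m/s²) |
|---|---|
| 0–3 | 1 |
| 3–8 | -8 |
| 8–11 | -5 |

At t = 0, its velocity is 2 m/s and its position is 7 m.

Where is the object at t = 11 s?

On each constant-a segment, Δv = aΔt and Δx = v₀Δt + ½aΔt²; chain segment to segment.
0–3 s: v starts 2 m/s; Δx = 2·3 + ½·1·3² = 10.5 m; v ends 5 m/s.
3–8 s: v starts 5 m/s; Δx = 5·5 + ½·-8·5² = -75 m; v ends -35 m/s.
8–11 s: v starts -35 m/s; Δx = -35·3 + ½·-5·3² = -127.5 m; v ends -50 m/s.
x(11) = 7 + Σ Δx = -185 m.

-185 m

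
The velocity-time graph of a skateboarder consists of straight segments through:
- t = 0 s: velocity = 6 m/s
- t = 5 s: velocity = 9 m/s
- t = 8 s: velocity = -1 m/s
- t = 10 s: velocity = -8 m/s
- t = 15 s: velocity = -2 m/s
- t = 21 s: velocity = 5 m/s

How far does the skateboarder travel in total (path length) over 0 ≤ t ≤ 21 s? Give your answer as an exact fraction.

Total distance travelled is ∫|v| dt — sum the magnitudes of each area piece.
0–5 s: |½(6 + 9)(5)| = 37.5 m
5–8 s: v = 0 at t = 7.7 s; triangle areas 12.15 + 0.15 = 12.3 m
8–10 s: |½(-1 + -8)(2)| = 9 m
10–15 s: |½(-8 + -2)(5)| = 25 m
15–21 s: v = 0 at t = 117/7 s; triangle areas 12/7 + 75/7 = 87/7 m
Total distance = 3368/35 m

3368/35 m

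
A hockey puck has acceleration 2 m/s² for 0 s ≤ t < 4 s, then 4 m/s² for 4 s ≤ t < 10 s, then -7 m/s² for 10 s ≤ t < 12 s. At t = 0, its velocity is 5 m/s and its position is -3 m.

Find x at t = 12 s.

243 m

On each constant-a segment, Δv = aΔt and Δx = v₀Δt + ½aΔt²; chain segment to segment.
0–4 s: v starts 5 m/s; Δx = 5·4 + ½·2·4² = 36 m; v ends 13 m/s.
4–10 s: v starts 13 m/s; Δx = 13·6 + ½·4·6² = 150 m; v ends 37 m/s.
10–12 s: v starts 37 m/s; Δx = 37·2 + ½·-7·2² = 60 m; v ends 23 m/s.
x(12) = -3 + Σ Δx = 243 m.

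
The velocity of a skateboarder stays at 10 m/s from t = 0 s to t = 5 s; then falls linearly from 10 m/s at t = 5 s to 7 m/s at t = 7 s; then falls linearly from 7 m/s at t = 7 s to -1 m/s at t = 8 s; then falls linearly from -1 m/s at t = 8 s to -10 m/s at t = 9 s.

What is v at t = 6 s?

8.5 m/s

On 5–7 s the graph is linear from 10 to 7 m/s: v(6) = 10 + (7 − 10)·(6 − 5)/(7 − 5) = 8.5 m/s.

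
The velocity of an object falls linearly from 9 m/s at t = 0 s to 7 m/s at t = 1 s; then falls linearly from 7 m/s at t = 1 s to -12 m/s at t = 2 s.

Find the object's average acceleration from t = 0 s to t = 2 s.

Average acceleration = Δv/Δt = (-12 − 9)/(2 − 0) = -10.5 m/s².

-10.5 m/s²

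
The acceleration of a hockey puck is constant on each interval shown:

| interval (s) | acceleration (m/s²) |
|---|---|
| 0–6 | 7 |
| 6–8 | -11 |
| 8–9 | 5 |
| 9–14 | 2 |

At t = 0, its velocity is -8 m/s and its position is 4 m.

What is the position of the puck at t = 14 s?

On each constant-a segment, Δv = aΔt and Δx = v₀Δt + ½aΔt²; chain segment to segment.
0–6 s: v starts -8 m/s; Δx = -8·6 + ½·7·6² = 78 m; v ends 34 m/s.
6–8 s: v starts 34 m/s; Δx = 34·2 + ½·-11·2² = 46 m; v ends 12 m/s.
8–9 s: v starts 12 m/s; Δx = 12·1 + ½·5·1² = 14.5 m; v ends 17 m/s.
9–14 s: v starts 17 m/s; Δx = 17·5 + ½·2·5² = 110 m; v ends 27 m/s.
x(14) = 4 + Σ Δx = 252.5 m.

252.5 m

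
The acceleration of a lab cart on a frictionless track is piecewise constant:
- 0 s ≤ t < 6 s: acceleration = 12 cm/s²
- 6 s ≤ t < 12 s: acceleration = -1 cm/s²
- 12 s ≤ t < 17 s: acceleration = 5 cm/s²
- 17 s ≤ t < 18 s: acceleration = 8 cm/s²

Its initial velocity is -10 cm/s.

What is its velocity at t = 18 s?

89 cm/s

Δv equals the area under the a-t graph; then v = v₀ + Δv.
0–6 s: 12 × 6 = 72 cm/s
6–12 s: -1 × 6 = -6 cm/s
12–17 s: 5 × 5 = 25 cm/s
17–18 s: 8 × 1 = 8 cm/s
Δv = 99 cm/s, so v(18) = -10 + (99) = 89 cm/s.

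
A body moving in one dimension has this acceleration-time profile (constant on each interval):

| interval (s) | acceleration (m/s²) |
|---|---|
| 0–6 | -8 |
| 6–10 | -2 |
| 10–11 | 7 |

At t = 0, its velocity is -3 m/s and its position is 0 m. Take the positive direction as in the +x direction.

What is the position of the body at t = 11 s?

-437.5 m

On each constant-a segment, Δv = aΔt and Δx = v₀Δt + ½aΔt²; chain segment to segment.
0–6 s: v starts -3 m/s; Δx = -3·6 + ½·-8·6² = -162 m; v ends -51 m/s.
6–10 s: v starts -51 m/s; Δx = -51·4 + ½·-2·4² = -220 m; v ends -59 m/s.
10–11 s: v starts -59 m/s; Δx = -59·1 + ½·7·1² = -55.5 m; v ends -52 m/s.
x(11) = 0 + Σ Δx = -437.5 m.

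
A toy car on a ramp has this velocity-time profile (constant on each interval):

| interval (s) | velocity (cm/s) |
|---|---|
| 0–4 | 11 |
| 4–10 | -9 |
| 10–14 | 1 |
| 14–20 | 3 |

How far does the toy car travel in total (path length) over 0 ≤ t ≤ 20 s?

120 cm

Total distance travelled is ∫|v| dt — sum the magnitudes of each area piece.
0–4 s: |11| × 4 = 44 cm
4–10 s: |-9| × 6 = 54 cm
10–14 s: |1| × 4 = 4 cm
14–20 s: |3| × 6 = 18 cm
Total distance = 120 cm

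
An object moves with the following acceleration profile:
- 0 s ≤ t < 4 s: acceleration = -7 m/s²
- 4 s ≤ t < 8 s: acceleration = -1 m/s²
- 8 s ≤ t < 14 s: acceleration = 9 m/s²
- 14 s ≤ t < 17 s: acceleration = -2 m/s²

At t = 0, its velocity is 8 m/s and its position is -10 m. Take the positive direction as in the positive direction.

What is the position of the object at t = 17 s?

On each constant-a segment, Δv = aΔt and Δx = v₀Δt + ½aΔt²; chain segment to segment.
0–4 s: v starts 8 m/s; Δx = 8·4 + ½·-7·4² = -24 m; v ends -20 m/s.
4–8 s: v starts -20 m/s; Δx = -20·4 + ½·-1·4² = -88 m; v ends -24 m/s.
8–14 s: v starts -24 m/s; Δx = -24·6 + ½·9·6² = 18 m; v ends 30 m/s.
14–17 s: v starts 30 m/s; Δx = 30·3 + ½·-2·3² = 81 m; v ends 24 m/s.
x(17) = -10 + Σ Δx = -23 m.

-23 m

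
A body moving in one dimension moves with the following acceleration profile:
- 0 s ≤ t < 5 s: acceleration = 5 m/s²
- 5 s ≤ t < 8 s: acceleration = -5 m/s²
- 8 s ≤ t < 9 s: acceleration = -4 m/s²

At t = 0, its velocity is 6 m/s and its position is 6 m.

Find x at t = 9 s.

183 m

On each constant-a segment, Δv = aΔt and Δx = v₀Δt + ½aΔt²; chain segment to segment.
0–5 s: v starts 6 m/s; Δx = 6·5 + ½·5·5² = 92.5 m; v ends 31 m/s.
5–8 s: v starts 31 m/s; Δx = 31·3 + ½·-5·3² = 70.5 m; v ends 16 m/s.
8–9 s: v starts 16 m/s; Δx = 16·1 + ½·-4·1² = 14 m; v ends 12 m/s.
x(9) = 6 + Σ Δx = 183 m.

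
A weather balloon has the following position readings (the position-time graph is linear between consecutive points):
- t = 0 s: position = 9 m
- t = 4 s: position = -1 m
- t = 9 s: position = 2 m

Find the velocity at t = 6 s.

0.6 m/s

Velocity is the slope of the x-t graph on 4–9 s: (2 − -1)/(9 − 4) = 0.6 m/s.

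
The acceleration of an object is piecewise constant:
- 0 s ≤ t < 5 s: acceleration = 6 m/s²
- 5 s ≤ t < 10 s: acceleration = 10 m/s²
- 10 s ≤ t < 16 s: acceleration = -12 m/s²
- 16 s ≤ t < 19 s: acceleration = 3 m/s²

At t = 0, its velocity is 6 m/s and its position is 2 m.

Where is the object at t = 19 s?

On each constant-a segment, Δv = aΔt and Δx = v₀Δt + ½aΔt²; chain segment to segment.
0–5 s: v starts 6 m/s; Δx = 6·5 + ½·6·5² = 105 m; v ends 36 m/s.
5–10 s: v starts 36 m/s; Δx = 36·5 + ½·10·5² = 305 m; v ends 86 m/s.
10–16 s: v starts 86 m/s; Δx = 86·6 + ½·-12·6² = 300 m; v ends 14 m/s.
16–19 s: v starts 14 m/s; Δx = 14·3 + ½·3·3² = 55.5 m; v ends 23 m/s.
x(19) = 2 + Σ Δx = 767.5 m.

767.5 m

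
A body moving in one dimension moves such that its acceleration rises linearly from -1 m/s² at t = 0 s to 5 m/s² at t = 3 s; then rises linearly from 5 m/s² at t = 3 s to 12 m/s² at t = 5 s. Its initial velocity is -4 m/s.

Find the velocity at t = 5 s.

19 m/s

Δv equals the area under the a-t graph; then v = v₀ + Δv.
0–3 s: ½(-1 + 5)(3) = 6 m/s
3–5 s: ½(5 + 12)(2) = 17 m/s
Δv = 23 m/s, so v(5) = -4 + (23) = 19 m/s.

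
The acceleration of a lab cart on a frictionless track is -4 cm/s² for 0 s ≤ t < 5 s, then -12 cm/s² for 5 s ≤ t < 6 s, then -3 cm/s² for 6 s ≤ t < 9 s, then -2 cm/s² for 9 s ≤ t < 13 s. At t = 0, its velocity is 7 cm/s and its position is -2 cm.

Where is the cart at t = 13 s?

On each constant-a segment, Δv = aΔt and Δx = v₀Δt + ½aΔt²; chain segment to segment.
0–5 s: v starts 7 cm/s; Δx = 7·5 + ½·-4·5² = -15 cm; v ends -13 cm/s.
5–6 s: v starts -13 cm/s; Δx = -13·1 + ½·-12·1² = -19 cm; v ends -25 cm/s.
6–9 s: v starts -25 cm/s; Δx = -25·3 + ½·-3·3² = -88.5 cm; v ends -34 cm/s.
9–13 s: v starts -34 cm/s; Δx = -34·4 + ½·-2·4² = -152 cm; v ends -42 cm/s.
x(13) = -2 + Σ Δx = -276.5 cm.

-276.5 cm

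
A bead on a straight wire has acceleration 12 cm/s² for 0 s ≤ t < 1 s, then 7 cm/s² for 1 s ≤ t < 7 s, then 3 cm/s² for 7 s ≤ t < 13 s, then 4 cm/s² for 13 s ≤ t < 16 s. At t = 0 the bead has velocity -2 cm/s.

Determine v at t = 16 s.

Δv equals the area under the a-t graph; then v = v₀ + Δv.
0–1 s: 12 × 1 = 12 cm/s
1–7 s: 7 × 6 = 42 cm/s
7–13 s: 3 × 6 = 18 cm/s
13–16 s: 4 × 3 = 12 cm/s
Δv = 84 cm/s, so v(16) = -2 + (84) = 82 cm/s.

82 cm/s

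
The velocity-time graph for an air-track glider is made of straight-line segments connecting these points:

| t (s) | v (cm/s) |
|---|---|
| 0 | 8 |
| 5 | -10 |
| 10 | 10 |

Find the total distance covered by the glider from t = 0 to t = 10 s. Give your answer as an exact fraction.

430/9 cm

Total distance travelled is ∫|v| dt — sum the magnitudes of each area piece.
0–5 s: v = 0 at t = 20/9 s; triangle areas 80/9 + 125/9 = 205/9 cm
5–10 s: v = 0 at t = 7.5 s; triangle areas 12.5 + 12.5 = 25 cm
Total distance = 430/9 cm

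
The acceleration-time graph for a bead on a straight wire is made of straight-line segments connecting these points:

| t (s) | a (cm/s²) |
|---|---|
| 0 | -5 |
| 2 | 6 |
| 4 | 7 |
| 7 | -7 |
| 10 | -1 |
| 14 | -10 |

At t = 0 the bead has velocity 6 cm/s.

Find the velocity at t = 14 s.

Δv equals the area under the a-t graph; then v = v₀ + Δv.
0–2 s: ½(-5 + 6)(2) = 1 cm/s
2–4 s: ½(6 + 7)(2) = 13 cm/s
4–7 s: ½(7 + -7)(3) = 0 cm/s
7–10 s: ½(-7 + -1)(3) = -12 cm/s
10–14 s: ½(-1 + -10)(4) = -22 cm/s
Δv = -20 cm/s, so v(14) = 6 + (-20) = -14 cm/s.

-14 cm/s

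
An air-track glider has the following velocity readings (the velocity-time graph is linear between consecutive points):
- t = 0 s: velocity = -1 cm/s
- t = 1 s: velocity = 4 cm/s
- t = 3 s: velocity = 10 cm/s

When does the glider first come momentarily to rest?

t = 0.2 s

v changes sign on 0–1 s (from -1 to 4); the graph is linear there, so v = 0 at t = 0 + (1)·(1 − 0)/(4 − -1) = 0.2 s.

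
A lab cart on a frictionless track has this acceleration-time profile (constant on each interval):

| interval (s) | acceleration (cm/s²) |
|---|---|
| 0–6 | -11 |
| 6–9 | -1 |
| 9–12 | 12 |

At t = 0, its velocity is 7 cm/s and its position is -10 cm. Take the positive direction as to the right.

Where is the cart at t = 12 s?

-479.5 cm

On each constant-a segment, Δv = aΔt and Δx = v₀Δt + ½aΔt²; chain segment to segment.
0–6 s: v starts 7 cm/s; Δx = 7·6 + ½·-11·6² = -156 cm; v ends -59 cm/s.
6–9 s: v starts -59 cm/s; Δx = -59·3 + ½·-1·3² = -181.5 cm; v ends -62 cm/s.
9–12 s: v starts -62 cm/s; Δx = -62·3 + ½·12·3² = -132 cm; v ends -26 cm/s.
x(12) = -10 + Σ Δx = -479.5 cm.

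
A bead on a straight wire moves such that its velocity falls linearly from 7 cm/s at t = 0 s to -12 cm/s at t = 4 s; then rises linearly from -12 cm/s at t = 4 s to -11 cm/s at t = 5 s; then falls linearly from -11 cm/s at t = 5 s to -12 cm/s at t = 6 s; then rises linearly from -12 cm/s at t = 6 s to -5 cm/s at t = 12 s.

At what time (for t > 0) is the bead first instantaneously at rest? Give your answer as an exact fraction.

v changes sign on 0–4 s (from 7 to -12); the graph is linear there, so v = 0 at t = 0 + (-7)·(4 − 0)/(-12 − 7) = 28/19 s.

t = 28/19 s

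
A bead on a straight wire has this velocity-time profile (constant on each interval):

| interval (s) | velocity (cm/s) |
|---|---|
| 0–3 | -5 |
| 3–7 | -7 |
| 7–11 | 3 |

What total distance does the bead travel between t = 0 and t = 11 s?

55 cm

Total distance travelled is ∫|v| dt — sum the magnitudes of each area piece.
0–3 s: |-5| × 3 = 15 cm
3–7 s: |-7| × 4 = 28 cm
7–11 s: |3| × 4 = 12 cm
Total distance = 55 cm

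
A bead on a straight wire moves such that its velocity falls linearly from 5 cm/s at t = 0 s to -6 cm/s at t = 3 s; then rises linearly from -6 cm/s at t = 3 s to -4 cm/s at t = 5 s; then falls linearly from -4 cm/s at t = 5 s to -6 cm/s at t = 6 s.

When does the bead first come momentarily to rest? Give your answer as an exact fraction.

v changes sign on 0–3 s (from 5 to -6); the graph is linear there, so v = 0 at t = 0 + (-5)·(3 − 0)/(-6 − 5) = 15/11 s.

t = 15/11 s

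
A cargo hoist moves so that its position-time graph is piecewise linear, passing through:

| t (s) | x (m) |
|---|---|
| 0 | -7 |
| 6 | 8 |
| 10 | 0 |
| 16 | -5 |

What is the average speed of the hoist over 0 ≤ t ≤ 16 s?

1.75 m/s

Average speed = (total path length)/(elapsed time); on a piecewise-linear x-t graph the path length is Σ|Δx|.
0–6 s: |Δx| = |8 − -7| = 15 m
6–10 s: |Δx| = |0 − 8| = 8 m
10–16 s: |Δx| = |-5 − 0| = 5 m
Total path = 28 m; average speed = 28/16 = 1.75 m/s.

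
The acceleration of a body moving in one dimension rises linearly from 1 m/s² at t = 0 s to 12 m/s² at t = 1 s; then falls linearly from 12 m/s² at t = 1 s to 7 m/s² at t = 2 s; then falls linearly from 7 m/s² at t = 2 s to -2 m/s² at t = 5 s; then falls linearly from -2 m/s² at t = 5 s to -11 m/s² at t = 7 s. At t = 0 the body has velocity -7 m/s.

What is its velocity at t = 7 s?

Δv equals the area under the a-t graph; then v = v₀ + Δv.
0–1 s: ½(1 + 12)(1) = 6.5 m/s
1–2 s: ½(12 + 7)(1) = 9.5 m/s
2–5 s: ½(7 + -2)(3) = 7.5 m/s
5–7 s: ½(-2 + -11)(2) = -13 m/s
Δv = 10.5 m/s, so v(7) = -7 + (10.5) = 3.5 m/s.

3.5 m/s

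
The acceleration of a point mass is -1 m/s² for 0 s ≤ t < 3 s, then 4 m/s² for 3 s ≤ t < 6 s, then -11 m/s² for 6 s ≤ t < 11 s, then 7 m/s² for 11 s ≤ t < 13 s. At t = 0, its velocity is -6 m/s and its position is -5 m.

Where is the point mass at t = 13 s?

-249 m

On each constant-a segment, Δv = aΔt and Δx = v₀Δt + ½aΔt²; chain segment to segment.
0–3 s: v starts -6 m/s; Δx = -6·3 + ½·-1·3² = -22.5 m; v ends -9 m/s.
3–6 s: v starts -9 m/s; Δx = -9·3 + ½·4·3² = -9 m; v ends 3 m/s.
6–11 s: v starts 3 m/s; Δx = 3·5 + ½·-11·5² = -122.5 m; v ends -52 m/s.
11–13 s: v starts -52 m/s; Δx = -52·2 + ½·7·2² = -90 m; v ends -38 m/s.
x(13) = -5 + Σ Δx = -249 m.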